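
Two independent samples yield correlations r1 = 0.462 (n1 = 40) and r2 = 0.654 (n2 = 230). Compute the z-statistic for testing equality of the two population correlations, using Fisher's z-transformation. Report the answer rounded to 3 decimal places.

Fisher z-transforms: z1 = atanh(0.462) = 0.499851, z2 = atanh(0.654) = 0.782257; difference d = -0.282406
Var(d) = 1/37 + 1/227 = 0.0270270 + 0.0044053 = 0.0314323
z = d/√Var(d) = -0.282406 / √0.0314323 = -0.282406 / 0.177292 = -1.593

-1.593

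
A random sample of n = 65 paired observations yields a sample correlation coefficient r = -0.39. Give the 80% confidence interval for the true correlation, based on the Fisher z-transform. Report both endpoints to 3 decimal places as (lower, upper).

z_r = atanh(-0.39) = -0.411800;  SE = 1/√(n−3) = 1/√62 = 0.127000
z-limits: -0.411800 ± 1.282·0.127000 = -0.411800 ± 0.162814 = [-0.574614, -0.248986]
ρ-limits: (tanh -0.574614, tanh -0.248986) = (-0.519, -0.244)

(-0.519, -0.244)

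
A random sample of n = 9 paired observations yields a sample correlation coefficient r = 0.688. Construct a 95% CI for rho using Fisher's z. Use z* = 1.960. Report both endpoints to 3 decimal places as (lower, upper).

z_r = atanh(0.688) = 0.844148;  SE = 1/√(n−3) = 1/√6 = 0.408248
z-limits: 0.844148 ± 1.960·0.408248 = 0.844148 ± 0.800166 = [0.043982, 1.644314]
ρ-limits: (tanh 0.043982, tanh 1.644314) = (0.044, 0.928)

(0.044, 0.928)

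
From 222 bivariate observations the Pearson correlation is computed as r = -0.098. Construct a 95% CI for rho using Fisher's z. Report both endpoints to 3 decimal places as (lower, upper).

(-0.227, 0.034)

Fisher z: z_r = atanh(r) = ½·ln((1+(-0.098))/(1−(-0.098))) = -0.098316
SE(z) = 1/√(n−3) = 1/√219 = 0.067574
95% ⇒ z* = 1.960; margin = 1.960·0.067574 = 0.132445
CI on z-scale: (-0.230761, 0.034129)
Back-transform: tanh(-0.230761) = -0.226750, tanh(0.034129) = 0.034116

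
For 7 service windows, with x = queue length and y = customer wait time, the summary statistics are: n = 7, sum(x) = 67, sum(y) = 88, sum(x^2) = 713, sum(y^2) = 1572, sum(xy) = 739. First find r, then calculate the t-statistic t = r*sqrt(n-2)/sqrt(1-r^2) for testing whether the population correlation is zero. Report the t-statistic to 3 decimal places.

-1.532

S_xy = nΣxy − ΣxΣy = 7·739 − 67·88 = 5173 − 5896 = -723
S_xx = nΣx² − (Σx)² = 7·713 − 67² = 4991 − 4489 = 502
S_yy = nΣy² − (Σy)² = 7·1572 − 88² = 11004 − 7744 = 3260
r = S_xy / √(S_xx·S_yy) = -723 / √(502·3260) = -723 / √1636520 = -723 / 1279.2654 = -0.5652
t = r·√(n−2)/√(1−r²) = -0.5652·√5 / √(1−0.319451) = -1.263826 / 0.824954 = -1.532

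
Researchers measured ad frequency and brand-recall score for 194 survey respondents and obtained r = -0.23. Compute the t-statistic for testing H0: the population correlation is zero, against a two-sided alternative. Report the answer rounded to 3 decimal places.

1 − r² = 1 − 0.0529 = 0.9471;  √(1−r²) = 0.973191
√(n−2) = √192 = 13.856406
t = r·√(n−2)/√(1−r²) = -0.23 · 13.856406 / 0.973191 = -3.275

-3.275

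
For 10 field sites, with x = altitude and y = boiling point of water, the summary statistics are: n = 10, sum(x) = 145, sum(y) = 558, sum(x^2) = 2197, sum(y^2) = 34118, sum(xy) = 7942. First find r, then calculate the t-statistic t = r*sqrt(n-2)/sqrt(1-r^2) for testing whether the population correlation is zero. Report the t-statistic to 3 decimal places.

S_xy = nΣxy − ΣxΣy = 10·7942 − 145·558 = 79420 − 80910 = -1490
S_xx = nΣx² − (Σx)² = 10·2197 − 145² = 21970 − 21025 = 945
S_yy = nΣy² − (Σy)² = 10·34118 − 558² = 341180 − 311364 = 29816
r = S_xy / √(S_xx·S_yy) = -1490 / √(945·29816) = -1490 / √28176120 = -1490 / 5308.1183 = -0.2807
t = r·√(n−2)/√(1−r²) = -0.2807·√8 / √(1−0.078792) = -0.793939 / 0.959796 = -0.827

-0.827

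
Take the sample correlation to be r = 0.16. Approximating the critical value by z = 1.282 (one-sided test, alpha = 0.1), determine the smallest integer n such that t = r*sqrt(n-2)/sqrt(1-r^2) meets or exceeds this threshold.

65

r√(n−2)/√(1−r²) ≥ 1.282  ⇔  n−2 ≥ (1.282)²·(1−r²)/r²
(1−r²)/r² = (1−0.0256)/0.0256 = 38.0625
n ≥ 2 + 1.643524·38.0625 = 2 + 62.5566 = 64.5566
⌈64.5566⌉ = 65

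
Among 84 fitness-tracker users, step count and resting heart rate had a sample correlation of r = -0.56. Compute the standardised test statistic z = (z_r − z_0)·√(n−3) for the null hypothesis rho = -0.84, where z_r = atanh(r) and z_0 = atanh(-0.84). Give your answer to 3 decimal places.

z_r = atanh(-0.56) = -0.632833,  z_0 = atanh(-0.84) = -1.221174
SE = 1/√(n−3) = 1/√81 = 0.111111
z = (z_r − z_0)/SE = (-0.632833 − (-1.221174)) / 0.111111 = 0.588341 / 0.111111 = 5.295

5.295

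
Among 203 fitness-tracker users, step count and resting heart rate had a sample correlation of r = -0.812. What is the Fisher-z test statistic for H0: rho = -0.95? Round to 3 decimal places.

Fisher z: atanh(-0.812) = -1.132872, atanh(-0.95) = -1.831781
z = (z_r − z_0)·√(n−3) = (-1.132872 − (-1.831781))·√200 = 0.698909 · 14.142136 = 9.884

9.884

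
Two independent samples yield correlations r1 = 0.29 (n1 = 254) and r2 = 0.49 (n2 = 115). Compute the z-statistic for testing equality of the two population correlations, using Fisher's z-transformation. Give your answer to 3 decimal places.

z1 = atanh(0.29) = 0.298566,  z2 = atanh(0.49) = 0.536060
SE = √(1/(n1−3) + 1/(n2−3)) = √(1/251 + 1/112) = √(0.0039841 + 0.0089286) = √0.0129127 = 0.113634
z = (z1 − z2)/SE = (0.298566 − 0.536060) / 0.113634 = -0.237494 / 0.113634 = -2.090

-2.090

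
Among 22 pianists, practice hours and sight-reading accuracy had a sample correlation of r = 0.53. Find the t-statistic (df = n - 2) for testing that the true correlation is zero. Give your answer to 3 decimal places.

t = r·√(n−2) / √(1−r²) with r = 0.53, n = 22
  = 0.53·√20 / √(1 − 0.2809)
  = 0.53·4.472136 / 0.847998
  = 2.370232 / 0.847998 = 2.795

2.795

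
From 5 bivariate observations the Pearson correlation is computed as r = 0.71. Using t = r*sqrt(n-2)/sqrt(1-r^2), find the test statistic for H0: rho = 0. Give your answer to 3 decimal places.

1 − r² = 1 − 0.5041 = 0.4959;  √(1−r²) = 0.704202
√(n−2) = √3 = 1.732051
t = r·√(n−2)/√(1−r²) = 0.71 · 1.732051 / 0.704202 = 1.746

1.746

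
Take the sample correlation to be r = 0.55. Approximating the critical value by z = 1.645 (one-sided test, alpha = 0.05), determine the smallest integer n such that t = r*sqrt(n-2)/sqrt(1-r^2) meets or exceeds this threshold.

9

r√(n−2)/√(1−r²) ≥ 1.645  ⇔  n−2 ≥ (1.645)²·(1−r²)/r²
(1−r²)/r² = (1−0.3025)/0.3025 = 2.3058
n ≥ 2 + 2.706025·2.3058 = 2 + 6.2396 = 8.2396
⌈8.2396⌉ = 9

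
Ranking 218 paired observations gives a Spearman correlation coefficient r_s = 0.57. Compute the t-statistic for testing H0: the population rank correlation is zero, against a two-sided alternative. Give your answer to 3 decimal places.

10.196

t = r_s·√(n−2) / √(1−r_s²) with r_s = 0.57, n = 218
  = 0.57·√216 / √(1 − 0.3249)
  = 0.57·14.696938 / 0.821645
  = 8.377255 / 0.821645 = 10.196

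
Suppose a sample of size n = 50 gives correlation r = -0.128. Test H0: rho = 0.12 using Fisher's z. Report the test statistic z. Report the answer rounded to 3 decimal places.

-1.709

Fisher z: atanh(-0.128) = -0.128706, atanh(0.12) = 0.120581
z = (z_r − z_0)·√(n−3) = (-0.128706 − 0.120581)·√47 = -0.249287 · 6.855655 = -1.709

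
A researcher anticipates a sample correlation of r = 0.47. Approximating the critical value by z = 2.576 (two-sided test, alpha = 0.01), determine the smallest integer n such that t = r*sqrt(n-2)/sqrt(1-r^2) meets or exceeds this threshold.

Need r·√(n−2)/√(1−r²) ≥ 2.576
√(n−2) ≥ 2.576·√(1−0.2209) / 0.47 = 2.576·0.882666 / 0.47 = 4.8378
n−2 ≥ 23.4043  ⇒  n ≥ 25.4043
Smallest integer n = 26

26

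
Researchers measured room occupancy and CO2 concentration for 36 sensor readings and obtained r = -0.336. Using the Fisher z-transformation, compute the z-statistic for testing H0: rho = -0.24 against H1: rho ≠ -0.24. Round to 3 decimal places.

-0.602

z_r = atanh(-0.336) = -0.349577,  z_0 = atanh(-0.24) = -0.244774
SE = 1/√(n−3) = 1/√33 = 0.174078
z = (z_r − z_0)/SE = (-0.349577 − (-0.244774)) / 0.174078 = -0.104803 / 0.174078 = -0.602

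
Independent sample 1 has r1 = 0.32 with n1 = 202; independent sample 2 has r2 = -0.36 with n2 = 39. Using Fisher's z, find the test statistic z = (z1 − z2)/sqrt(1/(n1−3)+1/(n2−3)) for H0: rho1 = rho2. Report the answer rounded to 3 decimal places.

3.912

Fisher z-transforms: z1 = atanh(0.32) = 0.331647, z2 = atanh(-0.36) = -0.376886; difference d = 0.708533
Var(d) = 1/199 + 1/36 = 0.0050251 + 0.0277778 = 0.0328029
z = d/√Var(d) = 0.708533 / √0.0328029 = 0.708533 / 0.181116 = 3.912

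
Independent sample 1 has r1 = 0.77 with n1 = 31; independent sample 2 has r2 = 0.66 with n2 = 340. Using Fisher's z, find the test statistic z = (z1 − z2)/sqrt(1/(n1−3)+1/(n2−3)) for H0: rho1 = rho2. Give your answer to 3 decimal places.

Fisher z-transforms: z1 = atanh(0.77) = 1.020328, z2 = atanh(0.66) = 0.792814; difference d = 0.227514
Var(d) = 1/28 + 1/337 = 0.0357143 + 0.0029674 = 0.0386817
z = d/√Var(d) = 0.227514 / √0.0386817 = 0.227514 / 0.196677 = 1.157

1.157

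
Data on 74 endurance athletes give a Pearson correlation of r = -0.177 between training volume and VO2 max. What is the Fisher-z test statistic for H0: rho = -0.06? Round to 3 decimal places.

-1.001

Fisher z: atanh(-0.177) = -0.178884, atanh(-0.06) = -0.060072
z = (z_r − z_0)·√(n−3) = (-0.178884 − (-0.060072))·√71 = -0.118812 · 8.426150 = -1.001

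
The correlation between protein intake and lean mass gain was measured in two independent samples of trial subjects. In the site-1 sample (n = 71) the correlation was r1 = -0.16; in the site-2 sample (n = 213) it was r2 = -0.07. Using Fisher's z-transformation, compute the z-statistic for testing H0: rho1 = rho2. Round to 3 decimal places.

Fisher z-transforms: z1 = atanh(-0.16) = -0.161387, z2 = atanh(-0.07) = -0.070115; difference d = -0.091272
Var(d) = 1/68 + 1/210 = 0.0147059 + 0.0047619 = 0.0194678
z = d/√Var(d) = -0.091272 / √0.0194678 = -0.091272 / 0.139527 = -0.654

-0.654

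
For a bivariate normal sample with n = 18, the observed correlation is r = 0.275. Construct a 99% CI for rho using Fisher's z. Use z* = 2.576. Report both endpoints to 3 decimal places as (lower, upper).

Fisher z: z_r = atanh(r) = ½·ln((1+0.275)/(1−0.275)) = 0.282265
SE(z) = 1/√(n−3) = 1/√15 = 0.258199
99% ⇒ z* = 2.576; margin = 2.576·0.258199 = 0.665121
CI on z-scale: (-0.382856, 0.947386)
Back-transform: tanh(-0.382856) = -0.365185, tanh(0.947386) = 0.738597

(-0.365, 0.739)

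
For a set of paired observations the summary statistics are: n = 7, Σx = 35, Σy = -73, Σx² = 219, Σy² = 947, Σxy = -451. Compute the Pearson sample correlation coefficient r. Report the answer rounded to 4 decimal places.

S_xy = nΣxy − ΣxΣy = 7·(-451) − 35·(-73) = -3157 − (-2555) = -602
S_xx = nΣx² − (Σx)² = 7·219 − 35² = 1533 − 1225 = 308
S_yy = nΣy² − (Σy)² = 7·947 − (-73)² = 6629 − 5329 = 1300
r = S_xy / √(S_xx·S_yy) = -602 / √(308·1300) = -602 / √400400 = -602 / 632.7717 = -0.9514

-0.9514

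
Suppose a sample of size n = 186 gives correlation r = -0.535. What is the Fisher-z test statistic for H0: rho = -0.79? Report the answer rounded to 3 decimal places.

z_r = atanh(-0.535) = -0.597124,  z_0 = atanh(-0.79) = -1.071432
SE = 1/√(n−3) = 1/√183 = 0.073922
z = (z_r − z_0)/SE = (-0.597124 − (-1.071432)) / 0.073922 = 0.474308 / 0.073922 = 6.416

6.416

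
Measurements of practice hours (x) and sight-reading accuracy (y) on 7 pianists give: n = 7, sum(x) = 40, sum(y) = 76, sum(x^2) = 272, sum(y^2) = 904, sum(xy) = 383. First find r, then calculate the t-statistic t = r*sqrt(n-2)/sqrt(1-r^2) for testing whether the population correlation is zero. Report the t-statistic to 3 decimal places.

-4.069

Numerator: nΣxy − (Σx)(Σy) = 7·383 − (40)(76) = -359
Denominator: √[(nΣx²−(Σx)²)(nΣy²−(Σy)²)]
  nΣx²−(Σx)² = 7·272 − 1600 = 304;  nΣy²−(Σy)² = 7·904 − 5776 = 552
  √(304·552) = √167808 = 409.6437
r = -359 / 409.6437 = -0.8764
t = r·√(n−2)/√(1−r²) = -0.8764·√5 / √(1−0.768077) = -1.959690 / 0.481584 = -4.069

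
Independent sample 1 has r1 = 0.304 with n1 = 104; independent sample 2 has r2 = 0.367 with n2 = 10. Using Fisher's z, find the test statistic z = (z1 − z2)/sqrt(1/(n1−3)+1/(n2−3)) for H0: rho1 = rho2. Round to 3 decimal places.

-0.182

Fisher z-transforms: z1 = atanh(0.304) = 0.313921, z2 = atanh(0.367) = 0.384952; difference d = -0.071031
Var(d) = 1/101 + 1/7 = 0.0099010 + 0.1428571 = 0.1527581
z = d/√Var(d) = -0.071031 / √0.1527581 = -0.071031 / 0.390843 = -0.182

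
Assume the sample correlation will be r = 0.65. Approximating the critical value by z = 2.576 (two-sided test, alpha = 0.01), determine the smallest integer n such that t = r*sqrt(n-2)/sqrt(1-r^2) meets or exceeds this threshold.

Need r·√(n−2)/√(1−r²) ≥ 2.576
√(n−2) ≥ 2.576·√(1−0.4225) / 0.65 = 2.576·0.759934 / 0.65 = 3.0117
n−2 ≥ 9.0703  ⇒  n ≥ 11.0703
Smallest integer n = 12

12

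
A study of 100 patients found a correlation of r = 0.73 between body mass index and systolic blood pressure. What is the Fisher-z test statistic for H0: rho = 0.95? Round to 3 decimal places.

-8.894

Fisher z: atanh(0.73) = 0.928727, atanh(0.95) = 1.831781
z = (z_r − z_0)·√(n−3) = (0.928727 − 1.831781)·√97 = -0.903054 · 9.848858 = -8.894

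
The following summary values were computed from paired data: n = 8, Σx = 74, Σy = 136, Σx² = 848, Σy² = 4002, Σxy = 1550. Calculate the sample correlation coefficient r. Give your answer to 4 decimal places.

0.5555

S_xy = nΣxy − ΣxΣy = 8·1550 − 74·136 = 12400 − 10064 = 2336
S_xx = nΣx² − (Σx)² = 8·848 − 74² = 6784 − 5476 = 1308
S_yy = nΣy² − (Σy)² = 8·4002 − 136² = 32016 − 18496 = 13520
r = S_xy / √(S_xx·S_yy) = 2336 / √(1308·13520) = 2336 / √17684160 = 2336 / 4205.2539 = 0.5555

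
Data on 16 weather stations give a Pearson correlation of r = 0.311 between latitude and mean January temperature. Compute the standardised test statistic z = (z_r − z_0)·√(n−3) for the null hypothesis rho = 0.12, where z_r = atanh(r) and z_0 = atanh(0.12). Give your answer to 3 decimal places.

z_r = atanh(0.311) = 0.321652,  z_0 = atanh(0.12) = 0.120581
SE = 1/√(n−3) = 1/√13 = 0.277350
z = (z_r − z_0)/SE = (0.321652 − 0.120581) / 0.277350 = 0.201071 / 0.277350 = 0.725

0.725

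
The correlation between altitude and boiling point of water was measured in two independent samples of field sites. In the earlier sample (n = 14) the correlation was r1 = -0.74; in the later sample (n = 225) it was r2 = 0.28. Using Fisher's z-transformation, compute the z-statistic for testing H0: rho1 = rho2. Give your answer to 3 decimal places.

-4.008

z1 = atanh(-0.74) = -0.950479,  z2 = atanh(0.28) = 0.287682
SE = √(1/(n1−3) + 1/(n2−3)) = √(1/11 + 1/222) = √(0.0909091 + 0.0045045) = √0.0954136 = 0.308891
z = (z1 − z2)/SE = (-0.950479 − 0.287682) / 0.308891 = -1.238161 / 0.308891 = -4.008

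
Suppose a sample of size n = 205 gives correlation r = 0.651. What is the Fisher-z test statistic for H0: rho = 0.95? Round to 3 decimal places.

z_r = atanh(0.651) = 0.777032,  z_0 = atanh(0.95) = 1.831781
SE = 1/√(n−3) = 1/√202 = 0.070360
z = (z_r − z_0)/SE = (0.777032 − 1.831781) / 0.070360 = -1.054749 / 0.070360 = -14.991

-14.991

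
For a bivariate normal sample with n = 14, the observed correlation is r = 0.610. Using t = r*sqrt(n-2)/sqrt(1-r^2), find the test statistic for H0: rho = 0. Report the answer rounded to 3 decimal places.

2.667

t = r·√(n−2) / √(1−r²) with r = 0.610, n = 14
  = 0.610·√12 / √(1 − 0.372100)
  = 0.610·3.464102 / 0.792401
  = 2.113102 / 0.792401 = 2.667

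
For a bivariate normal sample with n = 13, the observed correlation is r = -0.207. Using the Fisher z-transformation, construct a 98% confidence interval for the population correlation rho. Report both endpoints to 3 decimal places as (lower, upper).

Fisher z: z_r = atanh(r) = ½·ln((1+(-0.207))/(1−(-0.207))) = -0.210035
SE(z) = 1/√(n−3) = 1/√10 = 0.316228
98% ⇒ z* = 2.326; margin = 2.326·0.316228 = 0.735546
CI on z-scale: (-0.945581, 0.525511)
Back-transform: tanh(-0.945581) = -0.737776, tanh(0.525511) = 0.481942

(-0.738, 0.482)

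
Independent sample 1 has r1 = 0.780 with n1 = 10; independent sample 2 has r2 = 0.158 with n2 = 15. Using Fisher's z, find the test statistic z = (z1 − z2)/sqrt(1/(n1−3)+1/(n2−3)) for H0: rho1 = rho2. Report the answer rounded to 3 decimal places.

z1 = atanh(0.780) = 1.045371,  z2 = atanh(0.158) = 0.159335
SE = √(1/(n1−3) + 1/(n2−3)) = √(1/7 + 1/12) = √(0.1428571 + 0.0833333) = √0.2261904 = 0.475595
z = (z1 − z2)/SE = (1.045371 − 0.159335) / 0.475595 = 0.886036 / 0.475595 = 1.863

1.863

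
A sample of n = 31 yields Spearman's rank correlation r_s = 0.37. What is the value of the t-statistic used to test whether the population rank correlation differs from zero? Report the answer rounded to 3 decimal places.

t = r_s·√(n−2) / √(1−r_s²) with r_s = 0.37, n = 31
  = 0.37·√29 / √(1 − 0.1369)
  = 0.37·5.385165 / 0.929032
  = 1.992511 / 0.929032 = 2.145

2.145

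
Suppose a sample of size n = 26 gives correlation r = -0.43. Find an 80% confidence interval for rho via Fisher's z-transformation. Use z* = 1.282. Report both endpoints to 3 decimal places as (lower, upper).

(-0.621, -0.190)

z_r = atanh(-0.43) = -0.459897;  SE = 1/√(n−3) = 1/√23 = 0.208514
z-limits: -0.459897 ± 1.282·0.208514 = -0.459897 ± 0.267315 = [-0.727212, -0.192582]
ρ-limits: (tanh -0.727212, tanh -0.192582) = (-0.621, -0.190)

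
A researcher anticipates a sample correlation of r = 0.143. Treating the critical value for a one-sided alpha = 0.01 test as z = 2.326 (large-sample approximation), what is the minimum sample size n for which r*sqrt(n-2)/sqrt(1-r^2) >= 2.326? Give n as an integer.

262

r√(n−2)/√(1−r²) ≥ 2.326  ⇔  n−2 ≥ (2.326)²·(1−r²)/r²
(1−r²)/r² = (1−0.020449)/0.020449 = 47.9021
n ≥ 2 + 5.410276·47.9021 = 2 + 259.1636 = 261.1636
⌈261.1636⌉ = 262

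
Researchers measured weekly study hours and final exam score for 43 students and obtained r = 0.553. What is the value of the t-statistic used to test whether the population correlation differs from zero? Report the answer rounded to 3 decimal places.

1 − r² = 1 − 0.305809 = 0.694191;  √(1−r²) = 0.833181
√(n−2) = √41 = 6.403124
t = r·√(n−2)/√(1−r²) = 0.553 · 6.403124 / 0.833181 = 4.250

4.250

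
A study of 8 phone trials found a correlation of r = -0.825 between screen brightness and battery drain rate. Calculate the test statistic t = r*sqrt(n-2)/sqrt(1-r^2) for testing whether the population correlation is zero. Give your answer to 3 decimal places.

-3.576

1 − r² = 1 − 0.680625 = 0.319375;  √(1−r²) = 0.565133
√(n−2) = √6 = 2.449490
t = r·√(n−2)/√(1−r²) = -0.825 · 2.449490 / 0.565133 = -3.576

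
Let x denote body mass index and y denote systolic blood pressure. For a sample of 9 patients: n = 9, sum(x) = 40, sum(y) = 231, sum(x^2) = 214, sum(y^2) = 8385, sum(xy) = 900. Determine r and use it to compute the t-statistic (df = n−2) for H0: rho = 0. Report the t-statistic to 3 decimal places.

Numerator: nΣxy − (Σx)(Σy) = 9·900 − (40)(231) = -1140
Denominator: √[(nΣx²−(Σx)²)(nΣy²−(Σy)²)]
  nΣx²−(Σx)² = 9·214 − 1600 = 326;  nΣy²−(Σy)² = 9·8385 − 53361 = 22104
  √(326·22104) = √7205904 = 2684.3815
r = -1140 / 2684.3815 = -0.4247
t = r·√(n−2)/√(1−r²) = -0.4247·√7 / √(1−0.180370) = -1.123651 / 0.905334 = -1.241

-1.241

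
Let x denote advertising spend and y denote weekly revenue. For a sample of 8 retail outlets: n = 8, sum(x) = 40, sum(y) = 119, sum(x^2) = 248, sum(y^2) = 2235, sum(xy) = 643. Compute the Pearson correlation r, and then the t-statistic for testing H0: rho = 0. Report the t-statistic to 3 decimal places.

0.831

S_xy = nΣxy − ΣxΣy = 8·643 − 40·119 = 5144 − 4760 = 384
S_xx = nΣx² − (Σx)² = 8·248 − 40² = 1984 − 1600 = 384
S_yy = nΣy² − (Σy)² = 8·2235 − 119² = 17880 − 14161 = 3719
r = S_xy / √(S_xx·S_yy) = 384 / √(384·3719) = 384 / √1428096 = 384 / 1195.0297 = 0.3213
t = r·√(n−2)/√(1−r²) = 0.3213·√6 / √(1−0.103234) = 0.787021 / 0.946977 = 0.831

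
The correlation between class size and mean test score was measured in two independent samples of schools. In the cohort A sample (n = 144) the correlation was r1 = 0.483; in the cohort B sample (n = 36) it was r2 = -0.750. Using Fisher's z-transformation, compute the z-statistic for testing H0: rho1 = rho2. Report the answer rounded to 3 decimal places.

Fisher z-transforms: z1 = atanh(0.483) = 0.526890, z2 = atanh(-0.750) = -0.972955; difference d = 1.499845
Var(d) = 1/141 + 1/33 = 0.0070922 + 0.0303030 = 0.0373952
z = d/√Var(d) = 1.499845 / √0.0373952 = 1.499845 / 0.193378 = 7.756

7.756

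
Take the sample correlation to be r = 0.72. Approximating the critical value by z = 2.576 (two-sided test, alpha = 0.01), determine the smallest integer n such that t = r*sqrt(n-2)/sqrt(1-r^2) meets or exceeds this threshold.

9

r√(n−2)/√(1−r²) ≥ 2.576  ⇔  n−2 ≥ (2.576)²·(1−r²)/r²
(1−r²)/r² = (1−0.5184)/0.5184 = 0.9290
n ≥ 2 + 6.635776·0.9290 = 2 + 6.1646 = 8.1646
⌈8.1646⌉ = 9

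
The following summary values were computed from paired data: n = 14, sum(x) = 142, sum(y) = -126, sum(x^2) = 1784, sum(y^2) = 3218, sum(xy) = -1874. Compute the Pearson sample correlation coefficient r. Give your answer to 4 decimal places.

Numerator: nΣxy − (Σx)(Σy) = 14·(-1874) − (142)(-126) = -8344
Denominator: √[(nΣx²−(Σx)²)(nΣy²−(Σy)²)]
  nΣx²−(Σx)² = 14·1784 − 20164 = 4812;  nΣy²−(Σy)² = 14·3218 − 15876 = 29176
  √(4812·29176) = √140394912 = 11848.8359
r = -8344 / 11848.8359 = -0.7042

-0.7042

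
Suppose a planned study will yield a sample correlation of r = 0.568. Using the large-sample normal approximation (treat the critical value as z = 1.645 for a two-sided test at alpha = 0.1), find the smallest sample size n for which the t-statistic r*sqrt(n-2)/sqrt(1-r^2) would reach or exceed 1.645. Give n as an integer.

8

Need r·√(n−2)/√(1−r²) ≥ 1.645
√(n−2) ≥ 1.645·√(1−0.322624) / 0.568 = 1.645·0.823029 / 0.568 = 2.3836
n−2 ≥ 5.6815  ⇒  n ≥ 7.6815
Smallest integer n = 8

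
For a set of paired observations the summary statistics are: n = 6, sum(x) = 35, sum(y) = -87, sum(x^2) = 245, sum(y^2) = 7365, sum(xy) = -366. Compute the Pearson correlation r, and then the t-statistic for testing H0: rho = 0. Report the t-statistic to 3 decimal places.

0.591

S_xy = nΣxy − ΣxΣy = 6·(-366) − 35·(-87) = -2196 − (-3045) = 849
S_xx = nΣx² − (Σx)² = 6·245 − 35² = 1470 − 1225 = 245
S_yy = nΣy² − (Σy)² = 6·7365 − (-87)² = 44190 − 7569 = 36621
r = S_xy / √(S_xx·S_yy) = 849 / √(245·36621) = 849 / √8972145 = 849 / 2995.3539 = 0.2834
t = r·√(n−2)/√(1−r²) = 0.2834·√4 / √(1−0.080316) = 0.566800 / 0.959002 = 0.591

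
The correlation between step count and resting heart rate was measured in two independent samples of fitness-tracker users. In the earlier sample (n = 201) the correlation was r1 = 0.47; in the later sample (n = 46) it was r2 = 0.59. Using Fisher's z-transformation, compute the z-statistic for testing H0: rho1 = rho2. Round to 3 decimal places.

z1 = atanh(0.47) = 0.510070,  z2 = atanh(0.59) = 0.677666
SE = √(1/(n1−3) + 1/(n2−3)) = √(1/198 + 1/43) = √(0.0050505 + 0.0232558) = √0.0283063 = 0.168245
z = (z1 − z2)/SE = (0.510070 − 0.677666) / 0.168245 = -0.167596 / 0.168245 = -0.996

-0.996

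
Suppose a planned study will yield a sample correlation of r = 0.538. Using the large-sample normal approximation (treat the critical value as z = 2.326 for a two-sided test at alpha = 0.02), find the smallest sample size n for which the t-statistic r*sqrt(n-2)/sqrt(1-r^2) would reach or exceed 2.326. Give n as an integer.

16

r√(n−2)/√(1−r²) ≥ 2.326  ⇔  n−2 ≥ (2.326)²·(1−r²)/r²
(1−r²)/r² = (1−0.289444)/0.289444 = 2.4549
n ≥ 2 + 5.410276·2.4549 = 2 + 13.2817 = 15.2817
⌈15.2817⌉ = 16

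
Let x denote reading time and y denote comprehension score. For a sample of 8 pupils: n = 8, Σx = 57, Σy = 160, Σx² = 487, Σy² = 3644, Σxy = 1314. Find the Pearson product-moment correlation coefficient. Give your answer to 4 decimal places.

0.9182

Numerator: nΣxy − (Σx)(Σy) = 8·1314 − (57)(160) = 1392
Denominator: √[(nΣx²−(Σx)²)(nΣy²−(Σy)²)]
  nΣx²−(Σx)² = 8·487 − 3249 = 647;  nΣy²−(Σy)² = 8·3644 − 25600 = 3552
  √(647·3552) = √2298144 = 1515.9631
r = 1392 / 1515.9631 = 0.9182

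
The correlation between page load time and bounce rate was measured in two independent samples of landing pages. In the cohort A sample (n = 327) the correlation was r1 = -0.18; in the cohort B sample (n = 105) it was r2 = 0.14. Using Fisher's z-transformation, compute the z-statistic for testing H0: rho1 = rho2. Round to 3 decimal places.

-2.844

z1 = atanh(-0.18) = -0.181983,  z2 = atanh(0.14) = 0.140926
SE = √(1/(n1−3) + 1/(n2−3)) = √(1/324 + 1/102) = √(0.0030864 + 0.0098039) = √0.0128903 = 0.113535
z = (z1 − z2)/SE = (-0.181983 − 0.140926) / 0.113535 = -0.322909 / 0.113535 = -2.844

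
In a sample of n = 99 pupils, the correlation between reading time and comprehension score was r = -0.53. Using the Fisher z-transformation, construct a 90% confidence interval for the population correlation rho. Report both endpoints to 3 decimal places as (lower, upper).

z_r = atanh(-0.53) = -0.590145;  SE = 1/√(n−3) = 1/√96 = 0.102062
z-limits: -0.590145 ± 1.645·0.102062 = -0.590145 ± 0.167892 = [-0.758037, -0.422253]
ρ-limits: (tanh -0.758037, tanh -0.422253) = (-0.640, -0.399)

(-0.640, -0.399)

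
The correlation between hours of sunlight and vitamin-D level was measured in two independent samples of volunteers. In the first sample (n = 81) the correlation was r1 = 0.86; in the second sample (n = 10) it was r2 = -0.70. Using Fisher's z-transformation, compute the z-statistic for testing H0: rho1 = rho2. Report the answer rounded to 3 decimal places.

5.476

Fisher z-transforms: z1 = atanh(0.86) = 1.293345, z2 = atanh(-0.70) = -0.867301; difference d = 2.160646
Var(d) = 1/78 + 1/7 = 0.0128205 + 0.1428571 = 0.1556776
z = d/√Var(d) = 2.160646 / √0.1556776 = 2.160646 / 0.394560 = 5.476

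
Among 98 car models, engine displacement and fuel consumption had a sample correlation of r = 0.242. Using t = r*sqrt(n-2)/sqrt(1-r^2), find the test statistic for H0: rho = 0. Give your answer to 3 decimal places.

2.444

1 − r² = 1 − 0.058564 = 0.941436;  √(1−r²) = 0.970276
√(n−2) = √96 = 9.797959
t = r·√(n−2)/√(1−r²) = 0.242 · 9.797959 / 0.970276 = 2.444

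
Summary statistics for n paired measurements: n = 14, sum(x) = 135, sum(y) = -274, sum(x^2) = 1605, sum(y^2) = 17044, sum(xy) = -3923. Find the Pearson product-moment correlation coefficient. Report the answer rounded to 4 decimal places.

-0.6806

Numerator: nΣxy − (Σx)(Σy) = 14·(-3923) − (135)(-274) = -17932
Denominator: √[(nΣx²−(Σx)²)(nΣy²−(Σy)²)]
  nΣx²−(Σx)² = 14·1605 − 18225 = 4245;  nΣy²−(Σy)² = 14·17044 − 75076 = 163540
  √(4245·163540) = √694227300 = 26348.1935
r = -17932 / 26348.1935 = -0.6806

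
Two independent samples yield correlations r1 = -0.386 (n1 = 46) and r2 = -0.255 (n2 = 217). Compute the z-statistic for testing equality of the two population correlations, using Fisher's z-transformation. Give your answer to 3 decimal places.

-0.876

z1 = atanh(-0.386) = -0.407091,  z2 = atanh(-0.255) = -0.260753
SE = √(1/(n1−3) + 1/(n2−3)) = √(1/43 + 1/214) = √(0.0232558 + 0.0046729) = √0.0279287 = 0.167119
z = (z1 − z2)/SE = (-0.407091 − (-0.260753)) / 0.167119 = -0.146338 / 0.167119 = -0.876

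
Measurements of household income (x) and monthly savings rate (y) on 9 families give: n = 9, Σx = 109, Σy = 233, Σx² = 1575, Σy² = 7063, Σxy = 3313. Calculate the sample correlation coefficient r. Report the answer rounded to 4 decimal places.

Numerator: nΣxy − (Σx)(Σy) = 9·3313 − (109)(233) = 4420
Denominator: √[(nΣx²−(Σx)²)(nΣy²−(Σy)²)]
  nΣx²−(Σx)² = 9·1575 − 11881 = 2294;  nΣy²−(Σy)² = 9·7063 − 54289 = 9278
  √(2294·9278) = √21283732 = 4613.4295
r = 4420 / 4613.4295 = 0.9581

0.9581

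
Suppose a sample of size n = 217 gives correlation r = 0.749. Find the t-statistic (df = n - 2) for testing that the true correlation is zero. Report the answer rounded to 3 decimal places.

16.576

t = r·√(n−2) / √(1−r²) with r = 0.749, n = 217
  = 0.749·√215 / √(1 − 0.561001)
  = 0.749·14.662878 / 0.662570
  = 10.982496 / 0.662570 = 16.576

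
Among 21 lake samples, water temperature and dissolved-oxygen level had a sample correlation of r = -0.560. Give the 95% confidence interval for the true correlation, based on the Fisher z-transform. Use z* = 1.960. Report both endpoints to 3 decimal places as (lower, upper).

z_r = atanh(-0.560) = -0.632833;  SE = 1/√(n−3) = 1/√18 = 0.235702
z-limits: -0.632833 ± 1.960·0.235702 = -0.632833 ± 0.461976 = [-1.094809, -0.170857]
ρ-limits: (tanh -1.094809, tanh -0.170857) = (-0.799, -0.169)

(-0.799, -0.169)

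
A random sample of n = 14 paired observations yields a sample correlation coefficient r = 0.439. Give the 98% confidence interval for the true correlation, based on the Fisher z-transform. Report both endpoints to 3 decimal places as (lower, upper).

(-0.226, 0.825)

Fisher z: z_r = atanh(r) = ½·ln((1+0.439)/(1−0.439)) = 0.470991
SE(z) = 1/√(n−3) = 1/√11 = 0.301511
98% ⇒ z* = 2.326; margin = 2.326·0.301511 = 0.701315
CI on z-scale: (-0.230324, 1.172306)
Back-transform: tanh(-0.230324) = -0.226336, tanh(1.172306) = 0.825010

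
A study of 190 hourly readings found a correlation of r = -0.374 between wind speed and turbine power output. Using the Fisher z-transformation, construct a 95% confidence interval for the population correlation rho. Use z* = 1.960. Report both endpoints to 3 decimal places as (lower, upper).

Fisher z: z_r = atanh(r) = ½·ln((1+(-0.374))/(1−(-0.374))) = -0.393066
SE(z) = 1/√(n−3) = 1/√187 = 0.073127
95% ⇒ z* = 1.960; margin = 1.960·0.073127 = 0.143329
CI on z-scale: (-0.536395, -0.249737)
Back-transform: tanh(-0.536395) = -0.490254, tanh(-0.249737) = -0.244671

(-0.490, -0.245)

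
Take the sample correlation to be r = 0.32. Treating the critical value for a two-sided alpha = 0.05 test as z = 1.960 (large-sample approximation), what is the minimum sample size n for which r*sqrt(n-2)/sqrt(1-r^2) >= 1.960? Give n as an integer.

36

Need r·√(n−2)/√(1−r²) ≥ 1.960
√(n−2) ≥ 1.960·√(1−0.1024) / 0.32 = 1.960·0.947418 / 0.32 = 5.8029
n−2 ≥ 33.6736  ⇒  n ≥ 35.6736
Smallest integer n = 36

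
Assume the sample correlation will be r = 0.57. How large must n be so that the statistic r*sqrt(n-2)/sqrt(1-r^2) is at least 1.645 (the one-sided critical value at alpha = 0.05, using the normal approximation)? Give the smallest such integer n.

Need r·√(n−2)/√(1−r²) ≥ 1.645
√(n−2) ≥ 1.645·√(1−0.3249) / 0.57 = 1.645·0.821645 / 0.57 = 2.3712
n−2 ≥ 5.6226  ⇒  n ≥ 7.6226
Smallest integer n = 8

8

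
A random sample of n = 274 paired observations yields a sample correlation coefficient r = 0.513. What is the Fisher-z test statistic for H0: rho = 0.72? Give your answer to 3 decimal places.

-5.611

z_r = atanh(0.513) = 0.566793,  z_0 = atanh(0.72) = 0.907645
SE = 1/√(n−3) = 1/√271 = 0.060746
z = (z_r − z_0)/SE = (0.566793 − 0.907645) / 0.060746 = -0.340852 / 0.060746 = -5.611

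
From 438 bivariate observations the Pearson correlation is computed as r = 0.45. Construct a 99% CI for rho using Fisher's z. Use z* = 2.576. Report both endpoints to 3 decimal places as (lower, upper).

(0.346, 0.543)

z_r = atanh(0.45) = 0.484700;  SE = 1/√(n−3) = 1/√435 = 0.047946
z-limits: 0.484700 ± 2.576·0.047946 = 0.484700 ± 0.123509 = [0.361191, 0.608209]
ρ-limits: (tanh 0.361191, tanh 0.608209) = (0.346, 0.543)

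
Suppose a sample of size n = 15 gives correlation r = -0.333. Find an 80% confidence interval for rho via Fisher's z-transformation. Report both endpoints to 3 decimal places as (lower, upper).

z_r = atanh(-0.333) = -0.346199;  SE = 1/√(n−3) = 1/√12 = 0.288675
z-limits: -0.346199 ± 1.282·0.288675 = -0.346199 ± 0.370081 = [-0.716280, 0.023882]
ρ-limits: (tanh -0.716280, tanh 0.023882) = (-0.615, 0.024)

(-0.615, 0.024)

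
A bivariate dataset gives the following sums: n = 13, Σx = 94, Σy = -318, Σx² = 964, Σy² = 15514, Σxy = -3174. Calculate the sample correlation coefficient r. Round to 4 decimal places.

-0.5898

Numerator: nΣxy − (Σx)(Σy) = 13·(-3174) − (94)(-318) = -11370
Denominator: √[(nΣx²−(Σx)²)(nΣy²−(Σy)²)]
  nΣx²−(Σx)² = 13·964 − 8836 = 3696;  nΣy²−(Σy)² = 13·15514 − 101124 = 100558
  √(3696·100558) = √371662368 = 19278.5468
r = -11370 / 19278.5468 = -0.5898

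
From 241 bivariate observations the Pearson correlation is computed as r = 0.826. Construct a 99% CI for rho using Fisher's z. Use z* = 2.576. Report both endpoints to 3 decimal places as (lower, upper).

(0.765, 0.872)

Fisher z: z_r = atanh(r) = ½·ln((1+0.826)/(1−0.826)) = 1.175414
SE(z) = 1/√(n−3) = 1/√238 = 0.064820
99% ⇒ z* = 2.576; margin = 2.576·0.064820 = 0.166976
CI on z-scale: (1.008438, 1.342390)
Back-transform: tanh(1.008438) = 0.765115, tanh(1.342390) = 0.872245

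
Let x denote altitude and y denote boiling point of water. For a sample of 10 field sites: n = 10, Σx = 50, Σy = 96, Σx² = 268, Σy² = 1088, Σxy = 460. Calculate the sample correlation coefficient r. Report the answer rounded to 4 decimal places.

S_xy = nΣxy − ΣxΣy = 10·460 − 50·96 = 4600 − 4800 = -200
S_xx = nΣx² − (Σx)² = 10·268 − 50² = 2680 − 2500 = 180
S_yy = nΣy² − (Σy)² = 10·1088 − 96² = 10880 − 9216 = 1664
r = S_xy / √(S_xx·S_yy) = -200 / √(180·1664) = -200 / √299520 = -200 / 547.2842 = -0.3654

-0.3654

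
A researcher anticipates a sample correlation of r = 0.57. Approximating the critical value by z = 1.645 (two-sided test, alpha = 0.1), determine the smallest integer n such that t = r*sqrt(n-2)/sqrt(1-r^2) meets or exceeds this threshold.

8

Need r·√(n−2)/√(1−r²) ≥ 1.645
√(n−2) ≥ 1.645·√(1−0.3249) / 0.57 = 1.645·0.821645 / 0.57 = 2.3712
n−2 ≥ 5.6226  ⇒  n ≥ 7.6226
Smallest integer n = 8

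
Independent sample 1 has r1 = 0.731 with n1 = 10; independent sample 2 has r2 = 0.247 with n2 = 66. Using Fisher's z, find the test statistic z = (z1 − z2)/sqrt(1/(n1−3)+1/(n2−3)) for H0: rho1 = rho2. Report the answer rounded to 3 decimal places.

1.703

Fisher z-transforms: z1 = atanh(0.731) = 0.930872, z2 = atanh(0.247) = 0.252215; difference d = 0.678657
Var(d) = 1/7 + 1/63 = 0.1428571 + 0.0158730 = 0.1587301
z = d/√Var(d) = 0.678657 / √0.1587301 = 0.678657 / 0.398409 = 1.703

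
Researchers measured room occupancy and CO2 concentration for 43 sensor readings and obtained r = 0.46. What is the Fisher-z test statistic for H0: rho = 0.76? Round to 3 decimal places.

-3.155

z_r = atanh(0.46) = 0.497311,  z_0 = atanh(0.76) = 0.996215
SE = 1/√(n−3) = 1/√40 = 0.158114
z = (z_r − z_0)/SE = (0.497311 − 0.996215) / 0.158114 = -0.498904 / 0.158114 = -3.155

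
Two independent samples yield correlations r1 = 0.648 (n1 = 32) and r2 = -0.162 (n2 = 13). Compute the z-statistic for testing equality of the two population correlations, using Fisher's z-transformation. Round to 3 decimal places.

z1 = atanh(0.648) = 0.771843,  z2 = atanh(-0.162) = -0.163440
SE = √(1/(n1−3) + 1/(n2−3)) = √(1/29 + 1/10) = √(0.0344828 + 0.1000000) = √0.1344828 = 0.366719
z = (z1 − z2)/SE = (0.771843 − (-0.163440)) / 0.366719 = 0.935283 / 0.366719 = 2.550

2.550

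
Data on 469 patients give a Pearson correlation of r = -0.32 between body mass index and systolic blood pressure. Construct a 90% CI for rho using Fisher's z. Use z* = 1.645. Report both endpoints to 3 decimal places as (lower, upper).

z_r = atanh(-0.32) = -0.331647;  SE = 1/√(n−3) = 1/√466 = 0.046324
z-limits: -0.331647 ± 1.645·0.046324 = -0.331647 ± 0.076203 = [-0.407850, -0.255444]
ρ-limits: (tanh -0.407850, tanh -0.255444) = (-0.387, -0.250)

(-0.387, -0.250)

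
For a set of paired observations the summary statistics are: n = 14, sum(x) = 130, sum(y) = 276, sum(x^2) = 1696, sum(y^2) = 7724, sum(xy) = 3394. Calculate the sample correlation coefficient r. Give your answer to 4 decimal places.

S_xy = nΣxy − ΣxΣy = 14·3394 − 130·276 = 47516 − 35880 = 11636
S_xx = nΣx² − (Σx)² = 14·1696 − 130² = 23744 − 16900 = 6844
S_yy = nΣy² − (Σy)² = 14·7724 − 276² = 108136 − 76176 = 31960
r = S_xy / √(S_xx·S_yy) = 11636 / √(6844·31960) = 11636 / √218734240 = 11636 / 14789.6667 = 0.7868

0.7868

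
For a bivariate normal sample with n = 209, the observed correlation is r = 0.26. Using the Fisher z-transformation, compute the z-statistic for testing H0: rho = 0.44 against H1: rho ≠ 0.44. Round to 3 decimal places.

-2.958

z_r = atanh(0.26) = 0.266108,  z_0 = atanh(0.44) = 0.472231
SE = 1/√(n−3) = 1/√206 = 0.069673
z = (z_r − z_0)/SE = (0.266108 − 0.472231) / 0.069673 = -0.206123 / 0.069673 = -2.958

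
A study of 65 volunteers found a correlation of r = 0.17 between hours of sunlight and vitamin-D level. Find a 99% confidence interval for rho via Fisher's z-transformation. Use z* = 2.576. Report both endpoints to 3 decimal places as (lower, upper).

(-0.154, 0.461)

z_r = atanh(0.17) = 0.171667;  SE = 1/√(n−3) = 1/√62 = 0.127000
z-limits: 0.171667 ± 2.576·0.127000 = 0.171667 ± 0.327152 = [-0.155485, 0.498819]
ρ-limits: (tanh -0.155485, tanh 0.498819) = (-0.154, 0.461)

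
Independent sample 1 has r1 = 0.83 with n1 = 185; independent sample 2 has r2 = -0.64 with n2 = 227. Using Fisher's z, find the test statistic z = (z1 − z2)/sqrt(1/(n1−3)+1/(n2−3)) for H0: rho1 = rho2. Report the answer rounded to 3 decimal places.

z1 = atanh(0.83) = 1.188136,  z2 = atanh(-0.64) = -0.758174
SE = √(1/(n1−3) + 1/(n2−3)) = √(1/182 + 1/224) = √(0.0054945 + 0.0044643) = √0.0099588 = 0.099794
z = (z1 − z2)/SE = (1.188136 − (-0.758174)) / 0.099794 = 1.946310 / 0.099794 = 19.503

19.503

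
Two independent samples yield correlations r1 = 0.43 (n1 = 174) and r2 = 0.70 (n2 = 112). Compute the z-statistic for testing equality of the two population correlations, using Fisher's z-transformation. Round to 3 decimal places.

-3.324

Fisher z-transforms: z1 = atanh(0.43) = 0.459897, z2 = atanh(0.70) = 0.867301; difference d = -0.407404
Var(d) = 1/171 + 1/109 = 0.0058480 + 0.0091743 = 0.0150223
z = d/√Var(d) = -0.407404 / √0.0150223 = -0.407404 / 0.122565 = -3.324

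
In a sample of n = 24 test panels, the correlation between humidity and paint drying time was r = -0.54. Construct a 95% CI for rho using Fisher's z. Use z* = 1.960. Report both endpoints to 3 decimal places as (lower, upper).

(-0.775, -0.175)

Fisher z: z_r = atanh(r) = ½·ln((1+(-0.54))/(1−(-0.54))) = -0.604156
SE(z) = 1/√(n−3) = 1/√21 = 0.218218
95% ⇒ z* = 1.960; margin = 1.960·0.218218 = 0.427707
CI on z-scale: (-1.031863, -0.176449)
Back-transform: tanh(-1.031863) = -0.774654, tanh(-0.176449) = -0.174640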